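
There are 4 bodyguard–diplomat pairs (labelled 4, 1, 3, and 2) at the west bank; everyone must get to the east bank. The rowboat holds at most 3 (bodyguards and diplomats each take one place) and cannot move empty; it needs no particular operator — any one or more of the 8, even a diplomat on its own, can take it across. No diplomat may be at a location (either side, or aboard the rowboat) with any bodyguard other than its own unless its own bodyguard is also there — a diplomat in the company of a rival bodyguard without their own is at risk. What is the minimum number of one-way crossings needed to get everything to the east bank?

9

Counting alone: each trip to the east bank takes at most 3 across and each return brings at least 1 back, so after t trips out (and t−1 returns) at most 3t − (t−1) of the 8 are across; that first reaches 8 at t = 4, so at least 7 crossings are needed.
The safety rule pushes this higher. Following every safe sequence of crossings, the most of the 8 that can be at the east bank as the rowboat arrives there on crossing 7 is 7 — never all 8.
So no plan with fewer than 9 crossings exists, and this one achieves 9:
1. bodyguard 4 and diplomat 4 cross → the east bank.
2. bodyguard 4 crosses ← the west bank.
3. bodyguard 1, bodyguard 4, and diplomat 1 cross → the east bank.
4. bodyguard 4 and diplomat 4 cross ← the west bank.
5. bodyguard 2, bodyguard 3, and bodyguard 4 cross → the east bank.
6. diplomat 1 crosses ← the west bank.
7. diplomat 1 and diplomat 4 cross → the east bank.
8. diplomat 4 crosses ← the west bank.
9. diplomat 2, diplomat 3, and diplomat 4 cross → the east bank.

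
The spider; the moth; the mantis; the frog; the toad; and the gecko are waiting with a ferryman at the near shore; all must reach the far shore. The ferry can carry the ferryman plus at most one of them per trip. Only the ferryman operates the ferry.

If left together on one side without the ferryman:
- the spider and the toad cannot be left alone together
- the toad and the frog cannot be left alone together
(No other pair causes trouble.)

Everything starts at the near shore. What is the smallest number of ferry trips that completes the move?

Counting alone: the ferryman can take at most 1 across per trip to the far shore, so moving all 6 needs at least 6 loaded trips out, with a return between consecutive ones — at least 11 crossings.
The safety rule pushes this higher. Following every safe sequence of crossings, the most of the 6 that can be at the far shore as the ferry arrives there on crossing 11 is 5 — never all 6.
So no plan with fewer than 13 crossings exists, and this one achieves 13:
1. Ferryman goes to the far shore with the toad.  [the near shore: the frog, the gecko, the mantis, the moth, the spider | the far shore: the toad]
2. Ferryman goes back to the near shore alone.  [the near shore: the frog, the gecko, the mantis, the moth, the spider | the far shore: the toad]
3. Ferryman goes to the far shore with the spider.  [the near shore: the frog, the gecko, the mantis, the moth | the far shore: the spider, the toad]
4. Ferryman goes back to the near shore with the toad.  [the near shore: the frog, the gecko, the mantis, the moth, the toad | the far shore: the spider]
5. Ferryman goes to the far shore with the frog.  [the near shore: the gecko, the mantis, the moth, the toad | the far shore: the frog, the spider]
6. Ferryman goes back to the near shore alone.  [the near shore: the gecko, the mantis, the moth, the toad | the far shore: the frog, the spider]
7. Ferryman goes to the far shore with the moth.  [the near shore: the gecko, the mantis, the toad | the far shore: the frog, the moth, the spider]
8. Ferryman goes back to the near shore alone.  [the near shore: the gecko, the mantis, the toad | the far shore: the frog, the moth, the spider]
9. Ferryman goes to the far shore with the mantis.  [the near shore: the gecko, the toad | the far shore: the frog, the mantis, the moth, the spider]
10. Ferryman goes back to the near shore alone.  [the near shore: the gecko, the toad | the far shore: the frog, the mantis, the moth, the spider]
11. Ferryman goes to the far shore with the gecko.  [the near shore: the toad | the far shore: the frog, the gecko, the mantis, the moth, the spider]
12. Ferryman goes back to the near shore alone.  [the near shore: the toad | the far shore: the frog, the gecko, the mantis, the moth, the spider]
13. Ferryman goes to the far shore with the toad.  [the near shore: — | the far shore: the frog, the gecko, the mantis, the moth, the spider, the toad]

13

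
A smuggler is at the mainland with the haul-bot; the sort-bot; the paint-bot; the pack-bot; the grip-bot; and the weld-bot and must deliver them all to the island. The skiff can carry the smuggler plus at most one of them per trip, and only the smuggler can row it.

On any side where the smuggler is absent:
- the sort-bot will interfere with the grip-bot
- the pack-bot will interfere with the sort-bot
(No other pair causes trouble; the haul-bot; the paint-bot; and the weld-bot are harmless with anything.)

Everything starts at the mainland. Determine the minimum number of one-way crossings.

13

Counting alone: the smuggler can take at most 1 across per trip to the island, so moving all 6 needs at least 6 loaded trips out, with a return between consecutive ones — at least 11 crossings.
The safety rule pushes this higher. Following every safe sequence of crossings, the most of the 6 that can be at the island as the skiff arrives there on crossing 11 is 5 — never all 6.
So no plan with fewer than 13 crossings exists, and this one achieves 13:
1. Smuggler goes to the island with the sort-bot.
2. Smuggler goes back to the mainland alone.
3. Smuggler goes to the island with the haul-bot.
4. Smuggler goes back to the mainland alone.
5. Smuggler goes to the island with the paint-bot.
6. Smuggler goes back to the mainland alone.
7. Smuggler goes to the island with the pack-bot.
8. Smuggler goes back to the mainland with the sort-bot.
9. Smuggler goes to the island with the grip-bot.
10. Smuggler goes back to the mainland alone.
11. Smuggler goes to the island with the weld-bot.
12. Smuggler goes back to the mainland alone.
13. Smuggler goes to the island with the sort-bot.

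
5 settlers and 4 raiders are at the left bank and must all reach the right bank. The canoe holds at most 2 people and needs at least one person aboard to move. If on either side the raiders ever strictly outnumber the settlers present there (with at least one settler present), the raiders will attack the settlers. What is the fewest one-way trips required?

15

Counting alone: each trip to the right bank takes at most 2 across and each return brings at least 1 back, so after t trips out (and t−1 returns) at most 2t − (t−1) of the 9 are across; that first reaches 9 at t = 8, so at least 15 crossings are needed.
The plan below uses exactly 15 crossings, so it is optimal:
1. 2 raiders → the right bank.  (the left bank: 5S 2R; the right bank: 0S 2R)
2. 1 raider ← the left bank.  (the left bank: 5S 3R; the right bank: 0S 1R)
3. 2 raiders → the right bank.  (the left bank: 5S 1R; the right bank: 0S 3R)
4. 1 raider ← the left bank.  (the left bank: 5S 2R; the right bank: 0S 2R)
5. 2 settlers → the right bank.  (the left bank: 3S 2R; the right bank: 2S 2R)
6. 1 raider ← the left bank.  (the left bank: 3S 3R; the right bank: 2S 1R)
7. 1 settler and 1 raider → the right bank.  (the left bank: 2S 2R; the right bank: 3S 2R)
8. 1 settler ← the left bank.  (the left bank: 3S 2R; the right bank: 2S 2R)
9. 1 settler and 1 raider → the right bank.  (the left bank: 2S 1R; the right bank: 3S 3R)
10. 1 raider ← the left bank.  (the left bank: 2S 2R; the right bank: 3S 2R)
11. 1 settler and 1 raider → the right bank.  (the left bank: 1S 1R; the right bank: 4S 3R)
12. 1 settler ← the left bank.  (the left bank: 2S 1R; the right bank: 3S 3R)
13. 1 settler and 1 raider → the right bank.  (the left bank: 1S 0R; the right bank: 4S 4R)
14. 1 raider ← the left bank.  (the left bank: 1S 1R; the right bank: 4S 3R)
15. 1 settler and 1 raider → the right bank.  (the left bank: 0S 0R; the right bank: 5S 4R)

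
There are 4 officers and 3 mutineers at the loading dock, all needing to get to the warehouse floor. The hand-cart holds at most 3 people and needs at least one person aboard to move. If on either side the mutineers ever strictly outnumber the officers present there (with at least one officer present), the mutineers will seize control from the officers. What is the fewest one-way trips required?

5

Counting alone: each trip to the warehouse floor takes at most 3 across and each return brings at least 1 back, so after t trips out (and t−1 returns) at most 3t − (t−1) of the 7 are across; that first reaches 7 at t = 3, so at least 5 crossings are needed.
The plan below uses exactly 5 crossings, so it is optimal:
1. 3 mutineers → the warehouse floor.  (the loading dock: 4O 0M; the warehouse floor: 0O 3M)
2. 1 mutineer ← the loading dock.  (the loading dock: 4O 1M; the warehouse floor: 0O 2M)
3. 3 officers → the warehouse floor.  (the loading dock: 1O 1M; the warehouse floor: 3O 2M)
4. 1 officer ← the loading dock.  (the loading dock: 2O 1M; the warehouse floor: 2O 2M)
5. 2 officers and 1 mutineer → the warehouse floor.  (the loading dock: 0O 0M; the warehouse floor: 4O 3M)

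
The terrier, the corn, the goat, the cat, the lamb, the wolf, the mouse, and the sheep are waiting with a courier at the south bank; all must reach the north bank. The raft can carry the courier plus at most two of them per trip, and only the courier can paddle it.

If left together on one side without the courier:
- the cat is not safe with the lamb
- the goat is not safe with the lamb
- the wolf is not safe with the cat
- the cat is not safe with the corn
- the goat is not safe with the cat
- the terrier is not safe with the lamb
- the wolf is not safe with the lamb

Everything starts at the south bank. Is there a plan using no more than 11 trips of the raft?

Counting alone: the courier can take at most 2 across per trip to the north bank, so moving all 8 needs at least 4 loaded trips out, with a return between consecutive ones — at least 7 crossings.
The safety rule pushes this higher. Following every safe sequence of crossings, the most of the 8 that can be at the north bank as the raft arrives there on crossings 7, 9, 11 is 5, 6, 7 respectively — never all 8.
So the move cannot be finished within 11 crossings. (The shortest complete plan takes 13:)
1. Courier goes to the north bank with the cat and the lamb.  [the south bank: the corn, the goat, the mouse, the sheep, the terrier, the wolf | the north bank: the cat, the lamb]
2. Courier goes back to the south bank with the cat.  [the south bank: the cat, the corn, the goat, the mouse, the sheep, the terrier, the wolf | the north bank: the lamb]
3. Courier goes to the north bank with the cat and the terrier.  [the south bank: the corn, the goat, the mouse, the sheep, the wolf | the north bank: the cat, the lamb, the terrier]
4. Courier goes back to the south bank with the lamb.  [the south bank: the corn, the goat, the lamb, the mouse, the sheep, the wolf | the north bank: the cat, the terrier]
5. Courier goes to the north bank with the goat and the wolf.  [the south bank: the corn, the lamb, the mouse, the sheep | the north bank: the cat, the goat, the terrier, the wolf]
6. Courier goes back to the south bank with the cat.  [the south bank: the cat, the corn, the lamb, the mouse, the sheep | the north bank: the goat, the terrier, the wolf]
7. Courier goes to the north bank with the cat and the corn.  [the south bank: the lamb, the mouse, the sheep | the north bank: the cat, the corn, the goat, the terrier, the wolf]
8. Courier goes back to the south bank with the cat.  [the south bank: the cat, the lamb, the mouse, the sheep | the north bank: the corn, the goat, the terrier, the wolf]
9. Courier goes to the north bank with the cat and the mouse.  [the south bank: the lamb, the sheep | the north bank: the cat, the corn, the goat, the mouse, the terrier, the wolf]
10. Courier goes back to the south bank with the cat.  [the south bank: the cat, the lamb, the sheep | the north bank: the corn, the goat, the mouse, the terrier, the wolf]
11. Courier goes to the north bank with the cat and the sheep.  [the south bank: the lamb | the north bank: the cat, the corn, the goat, the mouse, the sheep, the terrier, the wolf]
12. Courier goes back to the south bank with the cat.  [the south bank: the cat, the lamb | the north bank: the corn, the goat, the mouse, the sheep, the terrier, the wolf]
13. Courier goes to the north bank with the cat and the lamb.  [the south bank: — | the north bank: the cat, the corn, the goat, the lamb, the mouse, the sheep, the terrier, the wolf]

No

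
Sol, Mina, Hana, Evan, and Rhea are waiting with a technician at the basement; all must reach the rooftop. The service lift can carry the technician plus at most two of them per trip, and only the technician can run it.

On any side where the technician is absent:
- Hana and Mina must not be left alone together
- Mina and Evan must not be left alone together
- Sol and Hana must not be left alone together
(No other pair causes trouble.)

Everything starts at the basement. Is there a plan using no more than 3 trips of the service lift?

Counting alone: the technician can take at most 2 across per trip to the rooftop, so moving all 5 needs at least 3 loaded trips out, with a return between consecutive ones — at least 5 crossings.
Since 3 < 5, 3 crossings cannot be enough. (The shortest complete plan in fact takes 5:)
1. Technician goes to the rooftop with Mina and Sol.  [the basement: Evan, Hana, Rhea | the rooftop: Mina, Sol]
2. Technician goes back to the basement alone.  [the basement: Evan, Hana, Rhea | the rooftop: Mina, Sol]
3. Technician goes to the rooftop with Rhea.  [the basement: Evan, Hana | the rooftop: Mina, Rhea, Sol]
4. Technician goes back to the basement alone.  [the basement: Evan, Hana | the rooftop: Mina, Rhea, Sol]
5. Technician goes to the rooftop with Evan and Hana.  [the basement: — | the rooftop: Evan, Hana, Mina, Rhea, Sol]

No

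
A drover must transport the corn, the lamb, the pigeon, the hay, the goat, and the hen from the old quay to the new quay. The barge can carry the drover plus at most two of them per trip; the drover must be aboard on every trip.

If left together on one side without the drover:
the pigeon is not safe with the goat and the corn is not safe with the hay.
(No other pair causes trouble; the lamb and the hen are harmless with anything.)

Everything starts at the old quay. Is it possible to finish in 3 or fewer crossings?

No

Counting alone: the drover can take at most 2 across per trip to the new quay, so moving all 6 needs at least 3 loaded trips out, with a return between consecutive ones — at least 5 crossings.
Since 3 < 5, 3 crossings cannot be enough. (The shortest complete plan in fact takes 5:)
1. Drover goes to the new quay with the corn and the pigeon.
2. Drover goes back to the old quay alone.
3. Drover goes to the new quay with the hen and the lamb.
4. Drover goes back to the old quay alone.
5. Drover goes to the new quay with the goat and the hay.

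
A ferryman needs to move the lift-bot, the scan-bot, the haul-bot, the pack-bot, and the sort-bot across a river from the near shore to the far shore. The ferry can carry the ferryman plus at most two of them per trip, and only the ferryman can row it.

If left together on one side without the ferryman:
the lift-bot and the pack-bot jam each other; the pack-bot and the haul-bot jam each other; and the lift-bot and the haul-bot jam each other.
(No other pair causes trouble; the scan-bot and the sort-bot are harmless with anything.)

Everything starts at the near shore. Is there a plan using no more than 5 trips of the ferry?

Counting alone: the ferryman can take at most 2 across per trip to the far shore, so moving all 5 needs at least 3 loaded trips out, with a return between consecutive ones — at least 5 crossings.
The safety rule pushes this higher. Following every safe sequence of crossings, the most of the 5 that can be at the far shore as the ferry arrives there on crossing 5 is 4 — never all 5.
So the move cannot be finished within 5 crossings. (The shortest complete plan takes 7:)
1. Ferryman goes to the far shore with the haul-bot and the lift-bot.
2. Ferryman goes back to the near shore with the lift-bot.
3. Ferryman goes to the far shore with the lift-bot and the scan-bot.
4. Ferryman goes back to the near shore with the lift-bot.
5. Ferryman goes to the far shore with the lift-bot and the sort-bot.
6. Ferryman goes back to the near shore with the lift-bot.
7. Ferryman goes to the far shore with the lift-bot and the pack-bot.

No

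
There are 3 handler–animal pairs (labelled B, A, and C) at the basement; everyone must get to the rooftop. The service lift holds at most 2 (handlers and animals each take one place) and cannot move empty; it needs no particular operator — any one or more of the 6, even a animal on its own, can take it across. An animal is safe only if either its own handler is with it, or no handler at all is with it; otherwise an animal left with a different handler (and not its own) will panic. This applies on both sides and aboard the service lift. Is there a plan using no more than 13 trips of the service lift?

Yes

Yes — this plan uses 11 crossings (≤ 13):
1. animal B and handler B cross → the rooftop.
2. handler B crosses ← the basement.
3. animal A and animal C cross → the rooftop.
4. animal B crosses ← the basement.
5. handler A and handler C cross → the rooftop.
6. animal A and handler A cross ← the basement.
7. handler A and handler B cross → the rooftop.
8. animal C crosses ← the basement.
9. animal A and animal B cross → the rooftop.
10. handler C crosses ← the basement.
11. animal C and handler C cross → the rooftop.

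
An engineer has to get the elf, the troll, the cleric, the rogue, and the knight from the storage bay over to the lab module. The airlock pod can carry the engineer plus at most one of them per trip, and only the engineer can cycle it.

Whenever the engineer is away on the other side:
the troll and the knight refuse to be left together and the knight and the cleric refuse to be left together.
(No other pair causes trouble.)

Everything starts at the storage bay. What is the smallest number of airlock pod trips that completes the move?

Counting alone: the engineer can take at most 1 across per trip to the lab module, so moving all 5 needs at least 5 loaded trips out, with a return between consecutive ones — at least 9 crossings.
The safety rule pushes this higher. Following every safe sequence of crossings, the most of the 5 that can be at the lab module as the airlock pod arrives there on crossing 9 is 4 — never all 5.
So no plan with fewer than 11 crossings exists, and this one achieves 11:
1. Engineer goes to the lab module with the knight.  [the storage bay: the cleric, the elf, the rogue, the troll | the lab module: the knight]
2. Engineer goes back to the storage bay alone.  [the storage bay: the cleric, the elf, the rogue, the troll | the lab module: the knight]
3. Engineer goes to the lab module with the elf.  [the storage bay: the cleric, the rogue, the troll | the lab module: the elf, the knight]
4. Engineer goes back to the storage bay alone.  [the storage bay: the cleric, the rogue, the troll | the lab module: the elf, the knight]
5. Engineer goes to the lab module with the troll.  [the storage bay: the cleric, the rogue | the lab module: the elf, the knight, the troll]
6. Engineer goes back to the storage bay with the knight.  [the storage bay: the cleric, the knight, the rogue | the lab module: the elf, the troll]
7. Engineer goes to the lab module with the cleric.  [the storage bay: the knight, the rogue | the lab module: the cleric, the elf, the troll]
8. Engineer goes back to the storage bay alone.  [the storage bay: the knight, the rogue | the lab module: the cleric, the elf, the troll]
9. Engineer goes to the lab module with the rogue.  [the storage bay: the knight | the lab module: the cleric, the elf, the rogue, the troll]
10. Engineer goes back to the storage bay alone.  [the storage bay: the knight | the lab module: the cleric, the elf, the rogue, the troll]
11. Engineer goes to the lab module with the knight.  [the storage bay: — | the lab module: the cleric, the elf, the knight, the rogue, the troll]

11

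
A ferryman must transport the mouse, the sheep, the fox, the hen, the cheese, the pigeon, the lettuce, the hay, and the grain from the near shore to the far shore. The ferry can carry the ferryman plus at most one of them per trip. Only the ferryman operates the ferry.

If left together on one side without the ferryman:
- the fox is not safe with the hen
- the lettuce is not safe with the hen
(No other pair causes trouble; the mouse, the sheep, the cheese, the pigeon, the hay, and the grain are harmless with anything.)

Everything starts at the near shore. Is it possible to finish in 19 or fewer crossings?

Yes

Yes — this plan uses 19 crossings (≤ 19):
1. Ferryman goes to the far shore with the hen.
2. Ferryman goes back to the near shore alone.
3. Ferryman goes to the far shore with the mouse.
4. Ferryman goes back to the near shore alone.
5. Ferryman goes to the far shore with the sheep.
6. Ferryman goes back to the near shore alone.
7. Ferryman goes to the far shore with the fox.
8. Ferryman goes back to the near shore with the hen.
9. Ferryman goes to the far shore with the lettuce.
10. Ferryman goes back to the near shore alone.
11. Ferryman goes to the far shore with the cheese.
12. Ferryman goes back to the near shore alone.
13. Ferryman goes to the far shore with the pigeon.
14. Ferryman goes back to the near shore alone.
15. Ferryman goes to the far shore with the hay.
16. Ferryman goes back to the near shore alone.
17. Ferryman goes to the far shore with the grain.
18. Ferryman goes back to the near shore alone.
19. Ferryman goes to the far shore with the hen.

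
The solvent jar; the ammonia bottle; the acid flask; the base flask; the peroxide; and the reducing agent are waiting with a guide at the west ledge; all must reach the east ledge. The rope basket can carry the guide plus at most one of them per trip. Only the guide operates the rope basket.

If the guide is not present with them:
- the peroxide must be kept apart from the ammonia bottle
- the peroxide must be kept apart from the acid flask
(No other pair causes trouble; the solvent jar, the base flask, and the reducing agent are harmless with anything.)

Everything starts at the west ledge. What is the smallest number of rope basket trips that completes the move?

13

Counting alone: the guide can take at most 1 across per trip to the east ledge, so moving all 6 needs at least 6 loaded trips out, with a return between consecutive ones — at least 11 crossings.
The safety rule pushes this higher. Following every safe sequence of crossings, the most of the 6 that can be at the east ledge as the rope basket arrives there on crossing 11 is 5 — never all 6.
So no plan with fewer than 13 crossings exists, and this one achieves 13:
1. Guide goes to the east ledge with the peroxide.  [the west ledge: the acid flask, the ammonia bottle, the base flask, the reducing agent, the solvent jar | the east ledge: the peroxide]
2. Guide goes back to the west ledge alone.  [the west ledge: the acid flask, the ammonia bottle, the base flask, the reducing agent, the solvent jar | the east ledge: the peroxide]
3. Guide goes to the east ledge with the solvent jar.  [the west ledge: the acid flask, the ammonia bottle, the base flask, the reducing agent | the east ledge: the peroxide, the solvent jar]
4. Guide goes back to the west ledge alone.  [the west ledge: the acid flask, the ammonia bottle, the base flask, the reducing agent | the east ledge: the peroxide, the solvent jar]
5. Guide goes to the east ledge with the ammonia bottle.  [the west ledge: the acid flask, the base flask, the reducing agent | the east ledge: the ammonia bottle, the peroxide, the solvent jar]
6. Guide goes back to the west ledge with the peroxide.  [the west ledge: the acid flask, the base flask, the peroxide, the reducing agent | the east ledge: the ammonia bottle, the solvent jar]
7. Guide goes to the east ledge with the acid flask.  [the west ledge: the base flask, the peroxide, the reducing agent | the east ledge: the acid flask, the ammonia bottle, the solvent jar]
8. Guide goes back to the west ledge alone.  [the west ledge: the base flask, the peroxide, the reducing agent | the east ledge: the acid flask, the ammonia bottle, the solvent jar]
9. Guide goes to the east ledge with the base flask.  [the west ledge: the peroxide, the reducing agent | the east ledge: the acid flask, the ammonia bottle, the base flask, the solvent jar]
10. Guide goes back to the west ledge alone.  [the west ledge: the peroxide, the reducing agent | the east ledge: the acid flask, the ammonia bottle, the base flask, the solvent jar]
11. Guide goes to the east ledge with the reducing agent.  [the west ledge: the peroxide | the east ledge: the acid flask, the ammonia bottle, the base flask, the reducing agent, the solvent jar]
12. Guide goes back to the west ledge alone.  [the west ledge: the peroxide | the east ledge: the acid flask, the ammonia bottle, the base flask, the reducing agent, the solvent jar]
13. Guide goes to the east ledge with the peroxide.  [the west ledge: — | the east ledge: the acid flask, the ammonia bottle, the base flask, the peroxide, the reducing agent, the solvent jar]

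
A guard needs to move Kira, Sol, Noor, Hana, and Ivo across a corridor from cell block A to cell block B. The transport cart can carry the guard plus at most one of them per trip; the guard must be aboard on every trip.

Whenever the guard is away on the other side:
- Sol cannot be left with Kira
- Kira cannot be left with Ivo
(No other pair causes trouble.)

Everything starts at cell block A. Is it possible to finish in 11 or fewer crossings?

Yes

Yes — this plan uses 11 crossings (≤ 11):
1. Guard goes to cell block B with Kira.
2. Guard goes back to cell block A alone.
3. Guard goes to cell block B with Sol.
4. Guard goes back to cell block A with Kira.
5. Guard goes to cell block B with Ivo.
6. Guard goes back to cell block A alone.
7. Guard goes to cell block B with Noor.
8. Guard goes back to cell block A alone.
9. Guard goes to cell block B with Hana.
10. Guard goes back to cell block A alone.
11. Guard goes to cell block B with Kira.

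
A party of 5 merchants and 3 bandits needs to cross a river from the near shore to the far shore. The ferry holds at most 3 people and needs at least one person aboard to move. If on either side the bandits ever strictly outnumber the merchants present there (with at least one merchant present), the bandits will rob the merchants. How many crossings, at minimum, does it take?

7

Counting alone: each trip to the far shore takes at most 3 across and each return brings at least 1 back, so after t trips out (and t−1 returns) at most 3t − (t−1) of the 8 are across; that first reaches 8 at t = 4, so at least 7 crossings are needed.
The plan below uses exactly 7 crossings, so it is optimal:
1. 2 bandits → the far shore.  (the near shore: 5M 1B; the far shore: 0M 2B)
2. 1 bandit ← the near shore.  (the near shore: 5M 2B; the far shore: 0M 1B)
3. 2 merchants and 1 bandit → the far shore.  (the near shore: 3M 1B; the far shore: 2M 2B)
4. 1 bandit ← the near shore.  (the near shore: 3M 2B; the far shore: 2M 1B)
5. 1 merchant and 2 bandits → the far shore.  (the near shore: 2M 0B; the far shore: 3M 3B)
6. 1 bandit ← the near shore.  (the near shore: 2M 1B; the far shore: 3M 2B)
7. 2 merchants and 1 bandit → the far shore.  (the near shore: 0M 0B; the far shore: 5M 3B)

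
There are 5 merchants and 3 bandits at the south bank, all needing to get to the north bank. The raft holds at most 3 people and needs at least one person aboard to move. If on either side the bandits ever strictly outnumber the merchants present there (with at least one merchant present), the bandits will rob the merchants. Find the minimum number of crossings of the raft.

Counting alone: each trip to the north bank takes at most 3 across and each return brings at least 1 back, so after t trips out (and t−1 returns) at most 3t − (t−1) of the 8 are across; that first reaches 8 at t = 4, so at least 7 crossings are needed.
The plan below uses exactly 7 crossings, so it is optimal:
1. 2 bandits → the north bank.  (the south bank: 5M 1B; the north bank: 0M 2B)
2. 1 bandit ← the south bank.  (the south bank: 5M 2B; the north bank: 0M 1B)
3. 2 merchants and 1 bandit → the north bank.  (the south bank: 3M 1B; the north bank: 2M 2B)
4. 1 bandit ← the south bank.  (the south bank: 3M 2B; the north bank: 2M 1B)
5. 1 merchant and 2 bandits → the north bank.  (the south bank: 2M 0B; the north bank: 3M 3B)
6. 1 bandit ← the south bank.  (the south bank: 2M 1B; the north bank: 3M 2B)
7. 2 merchants and 1 bandit → the north bank.  (the south bank: 0M 0B; the north bank: 5M 3B)

7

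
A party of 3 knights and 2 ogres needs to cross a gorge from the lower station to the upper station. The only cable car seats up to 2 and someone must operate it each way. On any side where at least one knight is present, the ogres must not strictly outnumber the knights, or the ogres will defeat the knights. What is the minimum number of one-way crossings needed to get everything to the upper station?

Counting alone: each trip to the upper station takes at most 2 across and each return brings at least 1 back, so after t trips out (and t−1 returns) at most 2t − (t−1) of the 5 are across; that first reaches 5 at t = 4, so at least 7 crossings are needed.
The plan below uses exactly 7 crossings, so it is optimal:
1. 2 ogres → the upper station.  (the lower station: 3K 0O; the upper station: 0K 2O)
2. 1 ogre ← the lower station.  (the lower station: 3K 1O; the upper station: 0K 1O)
3. 2 knights → the upper station.  (the lower station: 1K 1O; the upper station: 2K 1O)
4. 1 knight ← the lower station.  (the lower station: 2K 1O; the upper station: 1K 1O)
5. 1 knight and 1 ogre → the upper station.  (the lower station: 1K 0O; the upper station: 2K 2O)
6. 1 ogre ← the lower station.  (the lower station: 1K 1O; the upper station: 2K 1O)
7. 1 knight and 1 ogre → the upper station.  (the lower station: 0K 0O; the upper station: 3K 2O)

7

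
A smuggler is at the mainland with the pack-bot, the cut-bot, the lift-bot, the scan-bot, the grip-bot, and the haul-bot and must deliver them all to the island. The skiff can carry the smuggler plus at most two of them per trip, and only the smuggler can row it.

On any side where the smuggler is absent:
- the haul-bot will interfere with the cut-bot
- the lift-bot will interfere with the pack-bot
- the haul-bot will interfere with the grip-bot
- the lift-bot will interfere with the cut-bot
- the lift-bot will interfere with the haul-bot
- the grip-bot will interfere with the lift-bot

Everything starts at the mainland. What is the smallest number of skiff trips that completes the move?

Counting alone: the smuggler can take at most 2 across per trip to the island, so moving all 6 needs at least 3 loaded trips out, with a return between consecutive ones — at least 5 crossings.
The safety rule pushes this higher. Following every safe sequence of crossings, the most of the 6 that can be at the island as the skiff arrives there on crossings 5, 7 is 4, 5 respectively — never all 6.
So no plan with fewer than 9 crossings exists, and this one achieves 9:
1. Smuggler goes to the island with the haul-bot and the lift-bot.  [the mainland: the cut-bot, the grip-bot, the pack-bot, the scan-bot | the island: the haul-bot, the lift-bot]
2. Smuggler goes back to the mainland with the lift-bot.  [the mainland: the cut-bot, the grip-bot, the lift-bot, the pack-bot, the scan-bot | the island: the haul-bot]
3. Smuggler goes to the island with the lift-bot and the pack-bot.  [the mainland: the cut-bot, the grip-bot, the scan-bot | the island: the haul-bot, the lift-bot, the pack-bot]
4. Smuggler goes back to the mainland with the lift-bot.  [the mainland: the cut-bot, the grip-bot, the lift-bot, the scan-bot | the island: the haul-bot, the pack-bot]
5. Smuggler goes to the island with the cut-bot and the grip-bot.  [the mainland: the lift-bot, the scan-bot | the island: the cut-bot, the grip-bot, the haul-bot, the pack-bot]
6. Smuggler goes back to the mainland with the haul-bot.  [the mainland: the haul-bot, the lift-bot, the scan-bot | the island: the cut-bot, the grip-bot, the pack-bot]
7. Smuggler goes to the island with the lift-bot and the scan-bot.  [the mainland: the haul-bot | the island: the cut-bot, the grip-bot, the lift-bot, the pack-bot, the scan-bot]
8. Smuggler goes back to the mainland with the lift-bot.  [the mainland: the haul-bot, the lift-bot | the island: the cut-bot, the grip-bot, the pack-bot, the scan-bot]
9. Smuggler goes to the island with the haul-bot and the lift-bot.  [the mainland: — | the island: the cut-bot, the grip-bot, the haul-bot, the lift-bot, the pack-bot, the scan-bot]

9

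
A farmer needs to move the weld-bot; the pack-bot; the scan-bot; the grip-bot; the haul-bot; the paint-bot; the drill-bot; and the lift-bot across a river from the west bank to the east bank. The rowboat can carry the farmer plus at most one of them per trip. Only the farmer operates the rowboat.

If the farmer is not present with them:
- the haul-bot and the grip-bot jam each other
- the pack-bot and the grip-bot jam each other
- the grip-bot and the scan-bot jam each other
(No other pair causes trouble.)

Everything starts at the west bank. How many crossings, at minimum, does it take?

impossible

Following every safe sequence of crossings from the start, the most of the 8 that can be at the east bank as the rowboat arrives there on crossings 1, 3, 5, 7, 9, 11 is 1, 2, 3, 4, 5, 6 respectively; the best ever achieved is 6 of 8.
From crossing 13 on, no configuration arises that was not already reachable earlier: only 144 distinct safe configurations (who is on which side, and where the rowboat is) can ever be reached, none of them has everyone across, and every continuation just revisits them. So no valid plan exists.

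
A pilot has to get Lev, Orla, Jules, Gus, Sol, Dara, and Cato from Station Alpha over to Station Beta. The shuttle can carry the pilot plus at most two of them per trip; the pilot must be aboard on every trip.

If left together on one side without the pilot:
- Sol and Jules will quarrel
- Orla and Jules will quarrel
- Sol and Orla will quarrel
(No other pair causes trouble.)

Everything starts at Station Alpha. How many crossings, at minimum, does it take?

Counting alone: the pilot can take at most 2 across per trip to Station Beta, so moving all 7 needs at least 4 loaded trips out, with a return between consecutive ones — at least 7 crossings.
The safety rule pushes this higher. Following every safe sequence of crossings, the most of the 7 that can be at Station Beta as the shuttle arrives there on crossings 7, 9 is 5, 6 respectively — never all 7.
So no plan with fewer than 11 crossings exists, and this one achieves 11:
1. Pilot goes to Station Beta with Jules and Orla.
2. Pilot goes back to Station Alpha with Orla.
3. Pilot goes to Station Beta with Lev and Orla.
4. Pilot goes back to Station Alpha with Orla.
5. Pilot goes to Station Beta with Gus and Orla.
6. Pilot goes back to Station Alpha with Orla.
7. Pilot goes to Station Beta with Dara and Orla.
8. Pilot goes back to Station Alpha with Orla.
9. Pilot goes to Station Beta with Cato and Orla.
10. Pilot goes back to Station Alpha with Orla.
11. Pilot goes to Station Beta with Orla and Sol.

11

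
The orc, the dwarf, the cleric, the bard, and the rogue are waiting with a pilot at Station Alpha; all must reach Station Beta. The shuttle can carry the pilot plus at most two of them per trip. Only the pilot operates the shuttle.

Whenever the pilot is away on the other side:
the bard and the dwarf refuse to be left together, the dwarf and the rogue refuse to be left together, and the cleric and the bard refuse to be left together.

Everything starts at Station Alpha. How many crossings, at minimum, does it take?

5

Counting alone: the pilot can take at most 2 across per trip to Station Beta, so moving all 5 needs at least 3 loaded trips out, with a return between consecutive ones — at least 5 crossings.
The plan below uses exactly 5 crossings, so it is optimal:
1. Pilot goes to Station Beta with the cleric and the dwarf.
2. Pilot goes back to Station Alpha alone.
3. Pilot goes to Station Beta with the orc.
4. Pilot goes back to Station Alpha alone.
5. Pilot goes to Station Beta with the bard and the rogue.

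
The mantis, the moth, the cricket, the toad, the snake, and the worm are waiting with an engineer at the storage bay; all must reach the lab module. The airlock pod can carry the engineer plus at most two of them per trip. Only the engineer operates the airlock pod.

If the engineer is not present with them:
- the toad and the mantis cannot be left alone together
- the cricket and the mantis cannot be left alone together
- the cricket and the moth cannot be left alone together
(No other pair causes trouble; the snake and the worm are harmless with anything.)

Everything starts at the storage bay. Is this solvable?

1. Engineer goes to the lab module with the mantis and the moth.  [the storage bay: the cricket, the snake, the toad, the worm | the lab module: the mantis, the moth]
2. Engineer goes back to the storage bay alone.  [the storage bay: the cricket, the snake, the toad, the worm | the lab module: the mantis, the moth]
3. Engineer goes to the lab module with the snake and the worm.  [the storage bay: the cricket, the toad | the lab module: the mantis, the moth, the snake, the worm]
4. Engineer goes back to the storage bay alone.  [the storage bay: the cricket, the toad | the lab module: the mantis, the moth, the snake, the worm]
5. Engineer goes to the lab module with the cricket and the toad.  [the storage bay: — | the lab module: the cricket, the mantis, the moth, the snake, the toad, the worm]

Yes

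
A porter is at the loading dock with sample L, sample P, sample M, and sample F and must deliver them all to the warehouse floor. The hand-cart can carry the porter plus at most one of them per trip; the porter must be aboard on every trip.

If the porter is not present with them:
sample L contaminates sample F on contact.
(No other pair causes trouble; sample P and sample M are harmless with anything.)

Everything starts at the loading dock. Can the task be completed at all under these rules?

Yes

1. Porter goes to the warehouse floor with sample L.  [the loading dock: sample F, sample M, sample P | the warehouse floor: sample L]
2. Porter goes back to the loading dock alone.  [the loading dock: sample F, sample M, sample P | the warehouse floor: sample L]
3. Porter goes to the warehouse floor with sample P.  [the loading dock: sample F, sample M | the warehouse floor: sample L, sample P]
4. Porter goes back to the loading dock alone.  [the loading dock: sample F, sample M | the warehouse floor: sample L, sample P]
5. Porter goes to the warehouse floor with sample M.  [the loading dock: sample F | the warehouse floor: sample L, sample M, sample P]
6. Porter goes back to the loading dock alone.  [the loading dock: sample F | the warehouse floor: sample L, sample M, sample P]
7. Porter goes to the warehouse floor with sample F.  [the loading dock: — | the warehouse floor: sample F, sample L, sample M, sample P]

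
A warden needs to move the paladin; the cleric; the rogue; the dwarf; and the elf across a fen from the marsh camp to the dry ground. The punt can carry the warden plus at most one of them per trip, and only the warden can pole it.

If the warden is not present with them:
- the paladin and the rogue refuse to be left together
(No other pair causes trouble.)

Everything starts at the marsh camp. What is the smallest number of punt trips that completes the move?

Counting alone: the warden can take at most 1 across per trip to the dry ground, so moving all 5 needs at least 5 loaded trips out, with a return between consecutive ones — at least 9 crossings.
The plan below uses exactly 9 crossings, so it is optimal:
1. Warden goes to the dry ground with the paladin.
2. Warden goes back to the marsh camp alone.
3. Warden goes to the dry ground with the cleric.
4. Warden goes back to the marsh camp alone.
5. Warden goes to the dry ground with the dwarf.
6. Warden goes back to the marsh camp alone.
7. Warden goes to the dry ground with the elf.
8. Warden goes back to the marsh camp alone.
9. Warden goes to the dry ground with the rogue.

9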